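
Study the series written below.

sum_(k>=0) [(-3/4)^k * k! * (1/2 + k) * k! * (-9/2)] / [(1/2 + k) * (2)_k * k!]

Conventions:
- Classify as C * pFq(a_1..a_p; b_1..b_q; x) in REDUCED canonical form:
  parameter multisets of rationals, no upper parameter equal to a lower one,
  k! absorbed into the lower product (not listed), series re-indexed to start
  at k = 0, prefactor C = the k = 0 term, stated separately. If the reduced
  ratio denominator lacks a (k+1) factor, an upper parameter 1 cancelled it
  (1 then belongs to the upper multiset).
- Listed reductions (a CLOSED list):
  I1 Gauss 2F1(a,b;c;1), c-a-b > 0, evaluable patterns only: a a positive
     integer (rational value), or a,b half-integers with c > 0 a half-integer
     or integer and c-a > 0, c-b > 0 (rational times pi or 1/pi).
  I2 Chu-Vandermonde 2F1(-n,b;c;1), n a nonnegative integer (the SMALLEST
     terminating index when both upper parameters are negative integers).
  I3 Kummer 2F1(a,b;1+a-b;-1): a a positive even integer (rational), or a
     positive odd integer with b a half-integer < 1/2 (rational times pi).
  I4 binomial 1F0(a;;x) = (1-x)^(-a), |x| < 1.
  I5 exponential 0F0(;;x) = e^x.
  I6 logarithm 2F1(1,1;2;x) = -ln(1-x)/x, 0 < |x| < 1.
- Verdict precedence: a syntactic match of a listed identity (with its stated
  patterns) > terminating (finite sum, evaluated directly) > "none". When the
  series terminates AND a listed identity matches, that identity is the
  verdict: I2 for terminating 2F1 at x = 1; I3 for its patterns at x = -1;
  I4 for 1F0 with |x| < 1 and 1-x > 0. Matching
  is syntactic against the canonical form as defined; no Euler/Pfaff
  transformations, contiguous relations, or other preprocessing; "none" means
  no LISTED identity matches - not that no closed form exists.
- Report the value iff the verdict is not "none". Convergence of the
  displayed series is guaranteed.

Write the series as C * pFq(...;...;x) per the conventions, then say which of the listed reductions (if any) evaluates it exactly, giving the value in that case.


x = -3/4 here; the reduced form reads 2F1, upper {1, 1}, lower {2}, C = -9/2. Verdict: the I6 logarithm reduction matches (the logarithm: parameters (1,1;2), x = -3/4). Its exact value is (-6) * ln(7/4).

Key observation: x = (-3/4) and the factorial ratio (C = -9/2) (k+a-1)!/(a-1)! is a rising factorial (a)_k.
Ratio: r(k) = (-3/4) * (k+1) (k+1) / [(k+2) (k+1)] - rational; roots negated = parameters, x = (-3/4), C = -9/2.


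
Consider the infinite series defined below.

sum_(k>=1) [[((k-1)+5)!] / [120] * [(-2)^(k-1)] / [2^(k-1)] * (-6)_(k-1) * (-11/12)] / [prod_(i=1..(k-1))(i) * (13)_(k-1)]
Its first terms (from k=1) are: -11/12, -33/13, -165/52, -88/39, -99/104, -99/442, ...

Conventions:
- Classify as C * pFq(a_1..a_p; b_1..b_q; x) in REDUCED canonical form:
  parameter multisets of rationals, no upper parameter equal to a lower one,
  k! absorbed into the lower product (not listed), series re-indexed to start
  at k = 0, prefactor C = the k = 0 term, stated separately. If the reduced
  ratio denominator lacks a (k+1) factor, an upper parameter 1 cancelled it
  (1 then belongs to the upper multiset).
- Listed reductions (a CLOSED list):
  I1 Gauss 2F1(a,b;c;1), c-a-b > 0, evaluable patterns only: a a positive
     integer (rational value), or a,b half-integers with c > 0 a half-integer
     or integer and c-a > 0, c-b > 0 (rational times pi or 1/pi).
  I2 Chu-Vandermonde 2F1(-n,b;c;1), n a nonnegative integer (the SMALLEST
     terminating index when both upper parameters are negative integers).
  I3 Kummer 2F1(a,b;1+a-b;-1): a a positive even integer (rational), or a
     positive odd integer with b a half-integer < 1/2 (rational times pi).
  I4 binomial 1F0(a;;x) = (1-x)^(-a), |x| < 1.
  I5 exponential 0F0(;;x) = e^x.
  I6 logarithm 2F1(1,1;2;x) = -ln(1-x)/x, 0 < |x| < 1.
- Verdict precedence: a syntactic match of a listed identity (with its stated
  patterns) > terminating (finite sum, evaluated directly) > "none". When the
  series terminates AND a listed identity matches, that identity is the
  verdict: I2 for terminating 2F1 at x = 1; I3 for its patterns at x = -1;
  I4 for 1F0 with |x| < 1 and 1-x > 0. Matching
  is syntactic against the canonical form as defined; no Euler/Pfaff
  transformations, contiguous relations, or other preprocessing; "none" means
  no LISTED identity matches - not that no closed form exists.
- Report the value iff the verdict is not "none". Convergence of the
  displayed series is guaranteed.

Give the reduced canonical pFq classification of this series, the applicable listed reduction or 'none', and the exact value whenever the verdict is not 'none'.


Structural cue: t_0 being -11/12, the factorial ratio (C = -11/12, x = -1) (k+a-1)!/(a-1)! is a rising factorial (a)_k.
Consecutive-term ratio: r(k) = (-1) * (k-6) (k+6) / [(k+13) (k+1)] - poly over poly, x = (-1) from leading terms; C = -11/12 at k = 0.

Reduced: x = -1, 2F1, upper = {-6, 6}, lower = {13}, C = -11/12. Verdict (x = -1): Kummer (I3) applies (x = -1; c = 13 equals 1+a-b for upper {-6, 6}: listed pattern). Exact value: -121/12.


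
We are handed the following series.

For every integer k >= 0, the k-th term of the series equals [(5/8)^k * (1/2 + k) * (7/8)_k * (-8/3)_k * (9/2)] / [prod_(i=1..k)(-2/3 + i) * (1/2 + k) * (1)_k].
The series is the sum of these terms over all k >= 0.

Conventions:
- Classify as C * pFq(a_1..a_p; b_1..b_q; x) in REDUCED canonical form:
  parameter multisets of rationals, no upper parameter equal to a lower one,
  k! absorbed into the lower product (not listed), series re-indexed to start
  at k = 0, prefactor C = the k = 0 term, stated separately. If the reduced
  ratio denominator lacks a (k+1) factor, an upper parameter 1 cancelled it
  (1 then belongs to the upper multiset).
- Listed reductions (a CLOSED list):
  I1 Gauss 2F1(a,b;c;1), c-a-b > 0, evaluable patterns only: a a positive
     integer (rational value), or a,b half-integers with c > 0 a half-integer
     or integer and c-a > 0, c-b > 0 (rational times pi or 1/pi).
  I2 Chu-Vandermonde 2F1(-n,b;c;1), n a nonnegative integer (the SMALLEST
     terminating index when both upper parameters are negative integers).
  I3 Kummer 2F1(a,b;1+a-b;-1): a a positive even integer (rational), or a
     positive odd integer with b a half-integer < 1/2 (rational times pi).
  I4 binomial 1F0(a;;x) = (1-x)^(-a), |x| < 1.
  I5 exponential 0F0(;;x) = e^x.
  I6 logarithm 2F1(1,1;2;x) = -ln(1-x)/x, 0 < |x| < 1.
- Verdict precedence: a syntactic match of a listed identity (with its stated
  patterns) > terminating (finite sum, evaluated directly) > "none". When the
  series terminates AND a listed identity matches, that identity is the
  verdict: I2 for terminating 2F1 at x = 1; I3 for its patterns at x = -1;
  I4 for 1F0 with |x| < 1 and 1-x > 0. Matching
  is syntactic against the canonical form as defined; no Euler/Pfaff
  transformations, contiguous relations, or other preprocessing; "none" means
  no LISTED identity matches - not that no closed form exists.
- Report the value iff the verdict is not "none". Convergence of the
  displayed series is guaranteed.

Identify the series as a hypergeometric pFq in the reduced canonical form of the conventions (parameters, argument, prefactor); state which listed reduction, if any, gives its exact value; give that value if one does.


At argument 5/8: a 2F1 with upper {-8/3, 7/8}, lower {1/3}, scaled by C = 9/2. Verdict: none. A 2F1 with upper {-8/3, 7/8} fits none of I1-I6 at x = 5/8; the sum runs forever.

Key step: from the first term 9/2: (1)_k (C = 9/2, x = 5/8) is k! itself.
Term ratio: r(k) = (5/8) * (k-8/3) (k+7/8) / [(k+1/3) (k+1)] ; factor over Q: parameters, x = (5/8), and C = 9/2.


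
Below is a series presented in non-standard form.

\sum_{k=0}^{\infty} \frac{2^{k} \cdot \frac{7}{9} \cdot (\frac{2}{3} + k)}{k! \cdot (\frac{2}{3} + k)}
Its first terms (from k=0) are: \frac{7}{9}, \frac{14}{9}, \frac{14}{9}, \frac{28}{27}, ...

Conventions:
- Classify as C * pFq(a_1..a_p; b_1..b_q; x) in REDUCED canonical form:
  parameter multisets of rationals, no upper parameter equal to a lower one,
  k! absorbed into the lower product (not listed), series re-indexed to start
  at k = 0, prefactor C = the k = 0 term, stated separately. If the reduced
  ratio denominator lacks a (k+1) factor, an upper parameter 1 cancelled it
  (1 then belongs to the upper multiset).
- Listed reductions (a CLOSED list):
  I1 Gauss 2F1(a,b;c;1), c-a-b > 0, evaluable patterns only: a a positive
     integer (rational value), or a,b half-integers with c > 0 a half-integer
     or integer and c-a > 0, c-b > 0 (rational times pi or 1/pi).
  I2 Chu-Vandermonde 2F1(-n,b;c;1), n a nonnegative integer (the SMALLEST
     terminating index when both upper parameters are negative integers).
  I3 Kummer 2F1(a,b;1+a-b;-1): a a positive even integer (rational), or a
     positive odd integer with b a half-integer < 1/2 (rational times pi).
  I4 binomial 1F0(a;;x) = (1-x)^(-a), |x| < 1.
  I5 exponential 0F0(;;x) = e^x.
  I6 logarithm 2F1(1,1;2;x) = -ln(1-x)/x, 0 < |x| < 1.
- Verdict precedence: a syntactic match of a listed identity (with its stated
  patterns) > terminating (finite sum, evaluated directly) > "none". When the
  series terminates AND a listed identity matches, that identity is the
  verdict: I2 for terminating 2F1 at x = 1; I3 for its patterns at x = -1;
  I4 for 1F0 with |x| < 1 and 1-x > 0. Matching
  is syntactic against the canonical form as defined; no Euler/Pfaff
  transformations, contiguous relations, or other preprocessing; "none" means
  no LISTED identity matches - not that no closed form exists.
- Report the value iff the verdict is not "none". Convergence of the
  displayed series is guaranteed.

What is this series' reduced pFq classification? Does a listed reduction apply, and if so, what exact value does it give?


Classification (C = \frac{7}{9}): 0F0 with upper {-}, lower {-}, argument x = 2. Verdict: the I5 exponential reduction applies (the 0F0 exponential series at x = 2). Value: \frac{7}{9} \cdot e^{2}.

First insight: x = 2 and the factor k + 2/3 cancels (top and bottom), leaving prefactor 7/9.
Adjacent-term ratio: r(k) = 2 * 1 / [(k+1)] - poly over poly, x = 2 from leading terms; C = \frac{7}{9} at k = 0.


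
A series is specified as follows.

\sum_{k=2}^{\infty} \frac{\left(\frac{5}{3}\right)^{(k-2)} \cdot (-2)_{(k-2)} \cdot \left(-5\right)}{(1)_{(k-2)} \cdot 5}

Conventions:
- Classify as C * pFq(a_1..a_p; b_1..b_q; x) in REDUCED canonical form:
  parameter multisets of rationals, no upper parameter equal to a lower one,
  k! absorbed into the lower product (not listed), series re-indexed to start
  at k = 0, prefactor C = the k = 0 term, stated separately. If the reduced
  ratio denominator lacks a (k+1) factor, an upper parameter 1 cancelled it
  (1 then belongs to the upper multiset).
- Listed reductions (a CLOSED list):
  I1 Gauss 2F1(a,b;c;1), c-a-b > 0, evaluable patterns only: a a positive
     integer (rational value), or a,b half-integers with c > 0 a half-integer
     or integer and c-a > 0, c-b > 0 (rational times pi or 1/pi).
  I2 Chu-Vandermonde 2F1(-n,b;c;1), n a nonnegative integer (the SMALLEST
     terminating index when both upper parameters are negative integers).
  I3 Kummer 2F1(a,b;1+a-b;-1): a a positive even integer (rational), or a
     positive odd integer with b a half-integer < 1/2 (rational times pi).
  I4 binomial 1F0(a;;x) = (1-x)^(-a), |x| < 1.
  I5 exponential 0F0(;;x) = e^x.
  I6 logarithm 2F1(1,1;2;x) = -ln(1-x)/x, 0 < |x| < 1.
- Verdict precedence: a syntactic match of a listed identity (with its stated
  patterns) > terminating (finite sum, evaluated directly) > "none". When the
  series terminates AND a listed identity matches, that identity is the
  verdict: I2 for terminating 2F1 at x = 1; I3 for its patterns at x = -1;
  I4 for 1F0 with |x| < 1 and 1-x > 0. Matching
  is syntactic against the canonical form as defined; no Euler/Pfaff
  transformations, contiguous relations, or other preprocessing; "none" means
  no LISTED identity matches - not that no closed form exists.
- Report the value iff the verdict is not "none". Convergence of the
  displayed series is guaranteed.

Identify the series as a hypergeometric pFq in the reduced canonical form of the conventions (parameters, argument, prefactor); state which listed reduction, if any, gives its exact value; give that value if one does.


Key step: t_0 = -1 here, and (1)_k (prefactor -1) is k! itself.
Ratio: r(k) = \frac{5}{3} * (k-2) / [(k+1)] - rational; roots negated = parameters, x = \frac{5}{3}, C = -1.

Prefactor -1, argument \frac{5}{3}: 1F0 with upper {-2} over lower {-}. Verdict: terminating. (-2)_k vanishes past k = 2, leaving a 3-term sum, computed directly. Its exact value is -\frac{4}{9}.


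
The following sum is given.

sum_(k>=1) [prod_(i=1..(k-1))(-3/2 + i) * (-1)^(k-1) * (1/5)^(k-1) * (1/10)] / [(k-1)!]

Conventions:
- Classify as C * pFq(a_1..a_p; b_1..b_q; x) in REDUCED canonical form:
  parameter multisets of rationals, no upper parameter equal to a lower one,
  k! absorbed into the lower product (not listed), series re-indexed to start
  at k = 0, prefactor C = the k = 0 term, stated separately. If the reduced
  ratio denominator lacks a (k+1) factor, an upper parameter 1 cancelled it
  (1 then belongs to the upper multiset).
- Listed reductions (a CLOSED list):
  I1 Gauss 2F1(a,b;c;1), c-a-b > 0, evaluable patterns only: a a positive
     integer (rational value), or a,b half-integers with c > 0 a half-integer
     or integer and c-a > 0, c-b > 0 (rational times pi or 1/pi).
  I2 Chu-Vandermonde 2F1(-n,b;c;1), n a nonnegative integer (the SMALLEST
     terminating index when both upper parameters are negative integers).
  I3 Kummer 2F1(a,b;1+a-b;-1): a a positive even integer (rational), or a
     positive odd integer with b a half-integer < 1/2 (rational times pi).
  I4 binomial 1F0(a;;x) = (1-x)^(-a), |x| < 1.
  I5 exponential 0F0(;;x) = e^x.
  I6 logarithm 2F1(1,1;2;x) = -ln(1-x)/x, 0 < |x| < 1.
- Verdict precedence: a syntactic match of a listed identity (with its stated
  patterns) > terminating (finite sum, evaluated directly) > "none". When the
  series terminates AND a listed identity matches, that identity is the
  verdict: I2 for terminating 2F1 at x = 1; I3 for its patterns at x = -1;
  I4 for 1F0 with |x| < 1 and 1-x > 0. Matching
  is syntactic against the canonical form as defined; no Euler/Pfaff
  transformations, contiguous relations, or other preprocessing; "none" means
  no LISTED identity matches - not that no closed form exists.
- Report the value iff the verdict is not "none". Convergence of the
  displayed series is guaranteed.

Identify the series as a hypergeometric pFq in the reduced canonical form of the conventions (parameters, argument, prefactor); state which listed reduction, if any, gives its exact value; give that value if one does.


Prefactor 1/10, argument -1/5: 1F0 with upper {-1/2} over lower {-}. Verdict at x = -1/5: the binomial series (I4) matches (the 1F0 binomial series: exponent 1/2, x = -1/5). Exact value: (1/10) * (6/5)^(1/2).

First insight: from the first term 1/10: the running product (C = 1/10) telescopes to a rising factorial.
Term ratio: r(k) = (-1/5) * (k-1/2) / [(k+1)] - rational in k. x = (-1/5); t_0 = 1/10; negate the roots.


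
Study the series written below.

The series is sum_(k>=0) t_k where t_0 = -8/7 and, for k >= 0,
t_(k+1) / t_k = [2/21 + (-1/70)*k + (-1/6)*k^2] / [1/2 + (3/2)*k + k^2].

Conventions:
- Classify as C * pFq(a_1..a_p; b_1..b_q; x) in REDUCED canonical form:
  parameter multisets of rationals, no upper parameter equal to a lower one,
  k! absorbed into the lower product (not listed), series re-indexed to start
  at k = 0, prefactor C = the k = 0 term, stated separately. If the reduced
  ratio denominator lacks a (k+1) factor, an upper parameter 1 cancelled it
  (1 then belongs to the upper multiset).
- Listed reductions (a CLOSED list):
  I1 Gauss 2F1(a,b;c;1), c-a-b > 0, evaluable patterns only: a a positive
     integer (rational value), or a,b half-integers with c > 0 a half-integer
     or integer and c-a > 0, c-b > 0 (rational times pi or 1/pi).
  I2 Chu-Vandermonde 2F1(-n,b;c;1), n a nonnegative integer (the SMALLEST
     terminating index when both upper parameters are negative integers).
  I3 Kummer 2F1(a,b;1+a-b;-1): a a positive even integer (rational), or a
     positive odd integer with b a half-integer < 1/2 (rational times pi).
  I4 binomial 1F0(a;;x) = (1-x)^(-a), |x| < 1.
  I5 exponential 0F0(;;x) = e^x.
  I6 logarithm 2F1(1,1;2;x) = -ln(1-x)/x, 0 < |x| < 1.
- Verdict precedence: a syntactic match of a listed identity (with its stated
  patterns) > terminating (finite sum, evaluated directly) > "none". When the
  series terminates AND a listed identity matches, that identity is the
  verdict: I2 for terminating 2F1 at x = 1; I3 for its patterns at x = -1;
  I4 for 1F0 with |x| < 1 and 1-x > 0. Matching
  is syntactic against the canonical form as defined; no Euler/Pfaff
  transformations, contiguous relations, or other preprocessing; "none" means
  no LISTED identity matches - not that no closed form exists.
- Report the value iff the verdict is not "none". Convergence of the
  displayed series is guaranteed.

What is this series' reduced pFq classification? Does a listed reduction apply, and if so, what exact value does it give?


The tell: with t_0 = -8/7, factor the ratio over Q (C = -8/7): negated roots = parameters.
Ratio: r(k) = (-1/6) * (k-5/7) (k+4/5) / [(k+1/2) (k+1)] ; factor over Q: parameters, x = (-1/6), and C = -8/7.

x = -1/6 here; the reduced form reads 2F1, upper {-5/7, 4/5}, lower {1/2}, C = -8/7. Verdict: no listed reduction: x = -1/6 and upper {-5/7, 4/5} fail every I1-I6 pattern.


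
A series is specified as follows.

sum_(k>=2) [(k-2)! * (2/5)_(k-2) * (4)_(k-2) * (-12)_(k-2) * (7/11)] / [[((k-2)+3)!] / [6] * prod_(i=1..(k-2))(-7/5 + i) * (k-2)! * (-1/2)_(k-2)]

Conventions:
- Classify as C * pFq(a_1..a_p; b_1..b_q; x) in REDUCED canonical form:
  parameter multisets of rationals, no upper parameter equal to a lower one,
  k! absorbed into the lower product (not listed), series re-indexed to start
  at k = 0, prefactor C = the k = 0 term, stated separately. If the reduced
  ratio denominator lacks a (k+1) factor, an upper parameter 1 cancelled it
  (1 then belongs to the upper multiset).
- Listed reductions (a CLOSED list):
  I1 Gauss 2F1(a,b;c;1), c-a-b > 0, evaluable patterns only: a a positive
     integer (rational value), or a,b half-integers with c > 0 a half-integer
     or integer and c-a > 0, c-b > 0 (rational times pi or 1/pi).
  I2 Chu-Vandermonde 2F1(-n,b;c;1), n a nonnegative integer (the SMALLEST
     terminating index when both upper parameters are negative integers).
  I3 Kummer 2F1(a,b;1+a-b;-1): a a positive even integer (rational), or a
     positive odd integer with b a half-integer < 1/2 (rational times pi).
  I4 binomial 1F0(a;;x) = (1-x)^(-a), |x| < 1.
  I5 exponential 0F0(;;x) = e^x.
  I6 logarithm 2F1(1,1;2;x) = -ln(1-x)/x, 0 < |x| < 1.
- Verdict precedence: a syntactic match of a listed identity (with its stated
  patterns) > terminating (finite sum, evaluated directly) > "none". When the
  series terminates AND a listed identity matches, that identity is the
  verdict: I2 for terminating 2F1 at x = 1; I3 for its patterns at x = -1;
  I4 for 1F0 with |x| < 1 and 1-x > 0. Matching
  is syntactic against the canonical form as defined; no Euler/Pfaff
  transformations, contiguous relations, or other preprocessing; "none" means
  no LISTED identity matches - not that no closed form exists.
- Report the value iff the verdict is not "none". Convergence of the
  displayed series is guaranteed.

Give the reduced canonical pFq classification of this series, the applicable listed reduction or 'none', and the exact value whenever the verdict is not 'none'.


First insight: with t_0 = 7/11, the lower running product (prefactor 7/11) is a rising factorial.
Consecutive-term ratio: r(k) = 1 * (k-12) (k+2/5) (k+1) / [(k-1/2) (k-2/5) (k+1)] - rational in k. x = 1; t_0 = 7/11; negate the roots.

The series (x = 1) is 3F2: upper {-12, 2/5, 1}, lower {-1/2, -2/5}, prefactor 7/11. Verdict: terminating - upper parameter -12 makes this a finite sum (last index 12), evaluated exactly. Exact value: -4836917281/35176996283.


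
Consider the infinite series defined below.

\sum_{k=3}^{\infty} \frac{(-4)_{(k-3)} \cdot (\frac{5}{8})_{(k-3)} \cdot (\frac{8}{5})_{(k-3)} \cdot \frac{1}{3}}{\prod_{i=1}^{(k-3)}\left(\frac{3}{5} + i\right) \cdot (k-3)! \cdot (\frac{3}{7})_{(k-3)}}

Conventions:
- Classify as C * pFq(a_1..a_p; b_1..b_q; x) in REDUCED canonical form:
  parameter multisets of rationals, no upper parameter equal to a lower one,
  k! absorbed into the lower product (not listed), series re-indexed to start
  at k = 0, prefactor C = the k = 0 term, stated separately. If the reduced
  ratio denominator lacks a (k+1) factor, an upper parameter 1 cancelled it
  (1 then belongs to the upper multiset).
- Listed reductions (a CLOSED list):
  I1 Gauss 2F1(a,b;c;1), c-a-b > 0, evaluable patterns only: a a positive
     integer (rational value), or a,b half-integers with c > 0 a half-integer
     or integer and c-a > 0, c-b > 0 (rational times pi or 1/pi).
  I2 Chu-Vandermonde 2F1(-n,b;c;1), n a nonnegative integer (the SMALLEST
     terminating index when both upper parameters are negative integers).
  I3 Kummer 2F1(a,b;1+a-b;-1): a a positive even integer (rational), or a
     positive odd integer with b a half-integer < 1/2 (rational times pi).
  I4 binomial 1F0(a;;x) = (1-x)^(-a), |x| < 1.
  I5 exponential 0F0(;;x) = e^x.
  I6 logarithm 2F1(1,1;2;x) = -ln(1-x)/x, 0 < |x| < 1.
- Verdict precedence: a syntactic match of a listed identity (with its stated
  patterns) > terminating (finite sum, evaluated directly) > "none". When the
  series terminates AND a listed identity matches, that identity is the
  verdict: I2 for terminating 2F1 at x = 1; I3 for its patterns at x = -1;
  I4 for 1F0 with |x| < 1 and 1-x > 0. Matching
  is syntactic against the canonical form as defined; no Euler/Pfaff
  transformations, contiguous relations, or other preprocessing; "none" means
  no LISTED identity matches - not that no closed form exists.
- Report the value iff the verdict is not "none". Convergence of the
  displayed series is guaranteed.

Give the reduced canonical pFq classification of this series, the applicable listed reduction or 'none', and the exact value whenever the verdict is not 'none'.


The tell: t_0 = \frac{1}{3} here, and the lower running product (C = 1/3, x = 1) is a rising factorial.
Ratio: r(k) = 1 * (k-4) (k+\frac{5}{8}) / [(k+\frac{3}{7}) (k+1)] - poly over poly, x = 1 from leading terms; C = \frac{1}{3} at k = 0.

This is \frac{1}{3} * 2F1(-4, \frac{5}{8}; \frac{3}{7}; 1) in reduced canonical form. Verdict at x = 1: Chu-Vandermonde (I2) matches (terminating 2F1 at x = 1 with n = 4, b = 5/8, c = \frac{3}{7}). Its exact value is -\frac{174427}{3342336}.


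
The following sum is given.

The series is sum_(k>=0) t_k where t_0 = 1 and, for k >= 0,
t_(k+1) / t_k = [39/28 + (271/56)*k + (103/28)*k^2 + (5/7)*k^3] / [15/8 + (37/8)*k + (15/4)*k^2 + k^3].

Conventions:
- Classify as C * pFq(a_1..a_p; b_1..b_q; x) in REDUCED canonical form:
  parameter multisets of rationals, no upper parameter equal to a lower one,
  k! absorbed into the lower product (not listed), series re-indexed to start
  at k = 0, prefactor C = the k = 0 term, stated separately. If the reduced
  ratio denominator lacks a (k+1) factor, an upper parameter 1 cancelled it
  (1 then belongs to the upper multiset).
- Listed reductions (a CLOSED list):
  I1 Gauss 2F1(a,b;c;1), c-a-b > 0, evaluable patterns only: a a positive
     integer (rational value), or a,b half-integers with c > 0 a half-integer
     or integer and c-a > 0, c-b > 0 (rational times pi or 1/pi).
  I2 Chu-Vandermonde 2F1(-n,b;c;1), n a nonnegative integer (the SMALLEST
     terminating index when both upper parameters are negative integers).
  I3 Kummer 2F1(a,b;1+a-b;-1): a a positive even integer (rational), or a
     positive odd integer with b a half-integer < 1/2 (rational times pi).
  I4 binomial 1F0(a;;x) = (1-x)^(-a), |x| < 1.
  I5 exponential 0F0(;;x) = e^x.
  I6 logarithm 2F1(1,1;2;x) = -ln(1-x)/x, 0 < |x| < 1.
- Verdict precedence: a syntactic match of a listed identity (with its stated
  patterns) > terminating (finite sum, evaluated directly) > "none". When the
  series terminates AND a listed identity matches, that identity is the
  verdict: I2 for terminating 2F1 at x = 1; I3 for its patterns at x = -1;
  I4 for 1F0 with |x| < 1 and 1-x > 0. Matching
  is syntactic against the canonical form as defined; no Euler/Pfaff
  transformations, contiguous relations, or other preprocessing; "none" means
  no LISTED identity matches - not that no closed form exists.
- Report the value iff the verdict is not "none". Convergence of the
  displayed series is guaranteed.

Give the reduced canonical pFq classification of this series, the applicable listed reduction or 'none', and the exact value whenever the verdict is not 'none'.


Key observation: t_0 being 1, the expanded ratio factors over Q; C = 1, roots give parameters.
Step ratio: r(k) = (5/7) * (k+2/5) (k+13/4) / [(k+5/4) (k+1)] - rational; roots negated = parameters, x = (5/7), C = 1.

This is 1 * 2F1(2/5, 13/4; 5/4; 5/7) in reduced canonical form. Verdict: none - this 2F1 at x = 5/7 matches no listed pattern, and upper {2/5, 13/4} holds no stopper.


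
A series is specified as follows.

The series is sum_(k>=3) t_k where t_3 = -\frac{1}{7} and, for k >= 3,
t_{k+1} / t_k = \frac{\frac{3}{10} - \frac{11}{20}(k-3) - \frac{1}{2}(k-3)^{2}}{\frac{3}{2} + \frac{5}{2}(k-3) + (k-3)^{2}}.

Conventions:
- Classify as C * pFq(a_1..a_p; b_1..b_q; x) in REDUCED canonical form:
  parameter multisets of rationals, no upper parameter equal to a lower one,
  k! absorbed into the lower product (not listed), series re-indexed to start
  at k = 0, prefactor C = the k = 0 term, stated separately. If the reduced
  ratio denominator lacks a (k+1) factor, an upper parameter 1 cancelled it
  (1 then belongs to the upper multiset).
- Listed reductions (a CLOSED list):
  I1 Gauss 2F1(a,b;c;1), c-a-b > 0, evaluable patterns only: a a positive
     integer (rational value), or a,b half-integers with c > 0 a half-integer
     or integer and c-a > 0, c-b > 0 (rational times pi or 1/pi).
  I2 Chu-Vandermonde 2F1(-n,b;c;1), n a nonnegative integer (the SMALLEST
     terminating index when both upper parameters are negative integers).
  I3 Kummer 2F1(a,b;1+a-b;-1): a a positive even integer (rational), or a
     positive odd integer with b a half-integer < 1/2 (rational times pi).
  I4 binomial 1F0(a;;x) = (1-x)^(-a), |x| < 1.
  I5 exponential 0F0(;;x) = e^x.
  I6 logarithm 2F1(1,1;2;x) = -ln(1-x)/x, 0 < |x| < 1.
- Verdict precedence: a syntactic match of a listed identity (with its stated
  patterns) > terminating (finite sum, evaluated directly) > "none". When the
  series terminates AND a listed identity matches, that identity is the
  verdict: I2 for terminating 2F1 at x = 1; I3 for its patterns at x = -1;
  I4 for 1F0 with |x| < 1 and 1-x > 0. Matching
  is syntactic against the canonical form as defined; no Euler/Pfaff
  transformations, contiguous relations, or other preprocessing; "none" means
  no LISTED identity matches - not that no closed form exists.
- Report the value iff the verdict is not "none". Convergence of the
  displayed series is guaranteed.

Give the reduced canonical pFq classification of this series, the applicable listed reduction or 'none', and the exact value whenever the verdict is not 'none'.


At argument -\frac{1}{2}: a 1F0 with upper {-\frac{2}{5}}, lower {-}, scaled by C = -\frac{1}{7}. Verdict: the binomial series (I4) matches (the 1F0 binomial series: exponent 2/5, x = -\frac{1}{2}). Hence: \left(-\frac{1}{7}\right) \cdot \left(\frac{3}{2}\right)^{\frac{2}{5}}.

Key observation: t_0 being -\frac{1}{7}, cancel k + 3/2 from the displayed ratio first; then C = -1/7, x = -1/2.
Ratio: r(k) = -\frac{1}{2} * (k-\frac{2}{5}) / [(k+1)] ; factor over Q: parameters, x = -\frac{1}{2}, and C = -\frac{1}{7}.


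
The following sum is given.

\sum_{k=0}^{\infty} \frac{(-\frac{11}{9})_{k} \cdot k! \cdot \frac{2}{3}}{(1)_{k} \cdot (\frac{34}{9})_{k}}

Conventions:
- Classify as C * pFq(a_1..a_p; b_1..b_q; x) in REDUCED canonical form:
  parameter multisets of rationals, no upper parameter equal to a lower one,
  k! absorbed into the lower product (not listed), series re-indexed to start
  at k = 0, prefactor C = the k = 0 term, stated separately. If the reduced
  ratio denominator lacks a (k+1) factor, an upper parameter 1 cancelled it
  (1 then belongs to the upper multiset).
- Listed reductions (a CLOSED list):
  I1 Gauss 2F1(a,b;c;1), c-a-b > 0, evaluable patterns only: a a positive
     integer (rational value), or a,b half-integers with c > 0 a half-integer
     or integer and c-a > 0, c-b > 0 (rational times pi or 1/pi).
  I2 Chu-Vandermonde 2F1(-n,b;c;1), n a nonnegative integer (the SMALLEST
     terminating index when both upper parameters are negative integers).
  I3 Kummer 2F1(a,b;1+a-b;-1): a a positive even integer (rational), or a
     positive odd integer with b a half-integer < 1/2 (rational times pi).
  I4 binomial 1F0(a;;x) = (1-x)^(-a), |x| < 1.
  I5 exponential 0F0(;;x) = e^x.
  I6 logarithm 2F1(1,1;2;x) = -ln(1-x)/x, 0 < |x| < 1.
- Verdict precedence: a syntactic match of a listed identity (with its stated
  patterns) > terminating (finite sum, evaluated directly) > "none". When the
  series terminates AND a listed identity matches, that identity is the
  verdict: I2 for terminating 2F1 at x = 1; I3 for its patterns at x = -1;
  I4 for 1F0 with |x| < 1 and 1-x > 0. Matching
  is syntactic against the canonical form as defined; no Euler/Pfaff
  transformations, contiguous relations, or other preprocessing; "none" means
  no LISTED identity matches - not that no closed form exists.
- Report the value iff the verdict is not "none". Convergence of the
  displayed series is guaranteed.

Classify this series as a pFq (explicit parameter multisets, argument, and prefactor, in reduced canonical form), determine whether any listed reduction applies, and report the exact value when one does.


With C = \frac{2}{3}: the canonical form is 2F1(-\frac{11}{9}, 1; \frac{34}{9}; 1). Verdict: Gauss (I1, integer-parameter pattern) applies (x = 1: the Gamma ratio telescopes since c-a-b = 4 > 0 and a = 1 in Z>0). Sum: \frac{25}{54}.

The tell: t_0 being \frac{2}{3}, (1)_k (C = 2/3, x = 1) is k! itself.
Step ratio: r(k) = 1 * (k-\frac{11}{9}) (k+1) / [(k+\frac{34}{9}) (k+1)] - rational in k, leading ratio 1; with t_0 = \frac{2}{3}, classification follows.


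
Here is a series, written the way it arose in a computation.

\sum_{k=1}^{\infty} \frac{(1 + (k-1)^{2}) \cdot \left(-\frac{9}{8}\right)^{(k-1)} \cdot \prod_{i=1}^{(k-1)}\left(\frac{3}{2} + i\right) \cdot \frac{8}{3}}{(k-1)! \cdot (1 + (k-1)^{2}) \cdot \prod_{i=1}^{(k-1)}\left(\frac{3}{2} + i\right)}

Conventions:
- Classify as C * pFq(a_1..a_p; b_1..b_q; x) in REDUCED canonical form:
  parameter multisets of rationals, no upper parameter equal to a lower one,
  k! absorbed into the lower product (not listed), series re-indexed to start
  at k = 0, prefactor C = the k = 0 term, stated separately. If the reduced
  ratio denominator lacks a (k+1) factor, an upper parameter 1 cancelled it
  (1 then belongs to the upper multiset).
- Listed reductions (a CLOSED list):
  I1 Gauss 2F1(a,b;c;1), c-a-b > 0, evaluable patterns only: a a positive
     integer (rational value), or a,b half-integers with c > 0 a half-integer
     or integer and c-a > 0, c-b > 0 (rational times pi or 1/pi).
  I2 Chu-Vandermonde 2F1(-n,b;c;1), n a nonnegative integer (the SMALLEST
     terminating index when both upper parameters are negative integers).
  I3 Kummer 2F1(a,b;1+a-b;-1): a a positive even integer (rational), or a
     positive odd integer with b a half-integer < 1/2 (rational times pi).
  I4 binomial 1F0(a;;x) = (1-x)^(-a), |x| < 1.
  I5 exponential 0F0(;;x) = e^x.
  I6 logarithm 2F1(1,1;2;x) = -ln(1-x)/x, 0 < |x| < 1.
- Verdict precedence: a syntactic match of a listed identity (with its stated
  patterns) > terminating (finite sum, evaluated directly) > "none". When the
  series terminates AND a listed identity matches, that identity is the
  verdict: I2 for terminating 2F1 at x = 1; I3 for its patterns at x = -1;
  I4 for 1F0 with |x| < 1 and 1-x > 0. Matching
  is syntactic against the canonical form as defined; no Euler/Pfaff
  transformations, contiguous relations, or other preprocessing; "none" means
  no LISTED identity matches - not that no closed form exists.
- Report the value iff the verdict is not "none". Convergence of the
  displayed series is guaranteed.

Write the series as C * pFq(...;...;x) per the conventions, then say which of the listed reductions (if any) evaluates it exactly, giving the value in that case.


Reduced: x = -\frac{9}{8}, 0F0, upper = {-}, lower = {-}, C = \frac{8}{3}. Verdict: this is exponential (I5) (the 0F0 exponential series at x = -\frac{9}{8}). Sum: \frac{8}{3} \cdot e^{-\frac{9}{8}}.

The tell: t_0 = \frac{8}{3} here, and the parameter 5/2 appears in both the upper and lower lists and cancels (alongside the other common factor).
Step ratio: r(k) = -\frac{9}{8} * 1 / [(k+1)] - rational in k, leading ratio -\frac{9}{8}; with t_0 = \frac{8}{3}, classification follows.


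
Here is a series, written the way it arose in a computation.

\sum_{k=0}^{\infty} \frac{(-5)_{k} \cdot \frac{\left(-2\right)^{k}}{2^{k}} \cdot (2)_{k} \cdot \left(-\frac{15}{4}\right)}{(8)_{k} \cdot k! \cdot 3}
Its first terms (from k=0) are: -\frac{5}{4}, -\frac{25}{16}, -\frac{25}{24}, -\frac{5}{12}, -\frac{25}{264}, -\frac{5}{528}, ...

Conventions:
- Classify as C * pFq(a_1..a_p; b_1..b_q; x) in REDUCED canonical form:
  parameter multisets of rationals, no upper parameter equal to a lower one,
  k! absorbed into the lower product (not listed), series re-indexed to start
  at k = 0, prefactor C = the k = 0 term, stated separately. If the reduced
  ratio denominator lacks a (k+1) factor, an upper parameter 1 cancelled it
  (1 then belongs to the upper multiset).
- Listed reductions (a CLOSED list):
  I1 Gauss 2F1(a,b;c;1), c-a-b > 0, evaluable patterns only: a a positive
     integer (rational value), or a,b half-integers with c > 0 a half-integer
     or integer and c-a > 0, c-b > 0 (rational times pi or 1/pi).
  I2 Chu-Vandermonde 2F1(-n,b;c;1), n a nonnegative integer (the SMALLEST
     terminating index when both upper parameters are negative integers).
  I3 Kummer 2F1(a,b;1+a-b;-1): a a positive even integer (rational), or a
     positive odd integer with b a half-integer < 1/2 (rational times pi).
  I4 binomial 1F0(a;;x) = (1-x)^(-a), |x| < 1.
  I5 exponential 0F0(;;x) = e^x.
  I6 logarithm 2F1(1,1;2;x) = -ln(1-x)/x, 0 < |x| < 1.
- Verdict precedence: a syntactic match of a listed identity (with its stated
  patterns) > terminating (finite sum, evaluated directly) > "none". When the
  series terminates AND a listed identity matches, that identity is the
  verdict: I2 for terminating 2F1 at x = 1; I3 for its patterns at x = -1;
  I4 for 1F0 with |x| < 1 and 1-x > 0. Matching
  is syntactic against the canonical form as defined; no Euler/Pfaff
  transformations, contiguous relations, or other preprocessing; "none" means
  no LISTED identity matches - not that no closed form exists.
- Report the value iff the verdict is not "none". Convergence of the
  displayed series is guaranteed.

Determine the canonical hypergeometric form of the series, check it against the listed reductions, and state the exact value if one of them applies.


At argument -1: a 2F1 with upper {-5, 2}, lower {8}, scaled by C = -\frac{5}{4}. Verdict at x = -1: Kummer's theorem (I3) matches (x = -1; c = 8 equals 1+a-b for upper {-5, 2}: listed pattern). Value: -\frac{35}{8}.

First insight: with t_0 = -\frac{5}{4}, the constant factors (prefactor -5/4) combine into one prefactor.
Ratio: r(k) = -1 * (k-5) (k+2) / [(k+8) (k+1)] - rational in k. x = -1; t_0 = -\frac{5}{4}; negate the roots.


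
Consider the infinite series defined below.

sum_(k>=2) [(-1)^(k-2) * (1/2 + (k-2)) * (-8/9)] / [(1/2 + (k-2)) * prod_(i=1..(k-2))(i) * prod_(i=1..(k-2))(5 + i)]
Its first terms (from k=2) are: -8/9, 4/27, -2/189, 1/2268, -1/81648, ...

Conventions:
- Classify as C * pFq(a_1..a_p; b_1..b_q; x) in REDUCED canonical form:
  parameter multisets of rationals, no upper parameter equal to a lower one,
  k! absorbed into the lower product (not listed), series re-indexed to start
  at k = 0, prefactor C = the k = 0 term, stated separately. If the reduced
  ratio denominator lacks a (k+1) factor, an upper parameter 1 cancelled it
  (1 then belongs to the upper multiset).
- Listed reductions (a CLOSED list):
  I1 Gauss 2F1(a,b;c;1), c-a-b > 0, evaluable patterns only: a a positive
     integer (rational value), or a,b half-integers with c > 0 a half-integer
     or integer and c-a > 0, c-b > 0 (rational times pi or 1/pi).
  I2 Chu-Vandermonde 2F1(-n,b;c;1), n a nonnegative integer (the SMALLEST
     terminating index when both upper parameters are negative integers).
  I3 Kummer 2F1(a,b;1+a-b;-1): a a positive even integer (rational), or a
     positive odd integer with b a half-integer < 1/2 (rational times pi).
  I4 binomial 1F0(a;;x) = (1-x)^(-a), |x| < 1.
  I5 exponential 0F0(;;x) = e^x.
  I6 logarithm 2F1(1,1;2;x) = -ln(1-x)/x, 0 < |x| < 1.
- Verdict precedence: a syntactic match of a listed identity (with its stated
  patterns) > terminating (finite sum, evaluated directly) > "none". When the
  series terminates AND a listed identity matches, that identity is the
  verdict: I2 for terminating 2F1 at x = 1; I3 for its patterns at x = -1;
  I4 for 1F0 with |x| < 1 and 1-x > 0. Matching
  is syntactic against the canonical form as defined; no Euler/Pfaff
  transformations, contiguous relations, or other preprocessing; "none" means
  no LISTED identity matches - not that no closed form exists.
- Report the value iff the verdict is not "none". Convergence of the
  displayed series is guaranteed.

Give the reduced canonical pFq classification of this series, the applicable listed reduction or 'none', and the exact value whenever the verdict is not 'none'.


The series (x = -1) is 0F1: upper {-}, lower {6}, prefactor -8/9. Verdict: none - at argument -1 the multisets {-} ; {6} match no listed identity.

First insight: with t_0 = -8/9, the lower running product (prefactor -8/9) is a rising factorial.
Ratio: r(k) = (-1) * 1 / [(k+6) (k+1)] - rational in k. x = (-1); t_0 = -8/9; negate the roots.


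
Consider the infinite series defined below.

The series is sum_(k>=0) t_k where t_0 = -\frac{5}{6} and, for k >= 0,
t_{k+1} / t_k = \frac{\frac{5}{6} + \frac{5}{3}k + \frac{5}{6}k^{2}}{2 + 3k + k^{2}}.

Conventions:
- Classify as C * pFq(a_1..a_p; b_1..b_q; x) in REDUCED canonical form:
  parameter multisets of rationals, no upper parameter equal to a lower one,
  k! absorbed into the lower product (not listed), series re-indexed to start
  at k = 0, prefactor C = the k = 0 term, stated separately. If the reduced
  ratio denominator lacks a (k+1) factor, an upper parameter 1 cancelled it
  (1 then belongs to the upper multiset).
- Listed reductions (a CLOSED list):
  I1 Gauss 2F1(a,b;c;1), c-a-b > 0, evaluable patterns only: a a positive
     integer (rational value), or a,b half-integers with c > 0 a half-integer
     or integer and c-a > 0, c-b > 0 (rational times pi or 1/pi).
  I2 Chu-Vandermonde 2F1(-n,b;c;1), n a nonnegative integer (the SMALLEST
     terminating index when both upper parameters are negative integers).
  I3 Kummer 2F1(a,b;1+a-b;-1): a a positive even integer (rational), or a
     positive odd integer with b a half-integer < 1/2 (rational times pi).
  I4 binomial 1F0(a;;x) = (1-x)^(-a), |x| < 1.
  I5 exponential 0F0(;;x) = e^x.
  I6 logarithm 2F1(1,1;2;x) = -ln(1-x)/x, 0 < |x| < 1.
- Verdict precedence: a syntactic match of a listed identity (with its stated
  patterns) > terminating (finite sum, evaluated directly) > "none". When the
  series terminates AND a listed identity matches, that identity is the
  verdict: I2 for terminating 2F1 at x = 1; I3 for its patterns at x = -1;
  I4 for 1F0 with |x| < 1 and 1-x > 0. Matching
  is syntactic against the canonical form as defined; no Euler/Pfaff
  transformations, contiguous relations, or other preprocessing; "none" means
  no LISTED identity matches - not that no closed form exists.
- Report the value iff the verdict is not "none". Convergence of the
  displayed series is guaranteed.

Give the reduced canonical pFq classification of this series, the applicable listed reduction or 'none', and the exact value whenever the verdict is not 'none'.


At argument \frac{5}{6}: a 2F1 with upper {1, 1}, lower {2}, scaled by C = -\frac{5}{6}. Verdict: logarithm (I6) matches (the logarithm: parameters (1,1;2), x = \frac{5}{6}). Exact value: \ln\left(\frac{1}{6}\right).

Key observation: x = \frac{5}{6} and the expanded ratio factors over Q; C = -5/6, roots give parameters.
Step ratio: r(k) = \frac{5}{6} * (k+1) (k+1) / [(k+2) (k+1)] - rational in k, leading ratio \frac{5}{6}; with t_0 = -\frac{5}{6}, classification follows.
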